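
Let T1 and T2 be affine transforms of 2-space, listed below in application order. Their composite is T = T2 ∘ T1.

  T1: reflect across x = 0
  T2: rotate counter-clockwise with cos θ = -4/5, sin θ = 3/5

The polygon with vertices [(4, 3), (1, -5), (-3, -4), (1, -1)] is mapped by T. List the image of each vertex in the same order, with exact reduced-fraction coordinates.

image vertices: (7/5, -24/5), (19/5, 17/5), (0, 5), (7/5, 1/5)

T1 reflect across x = 0: (4, 3) → (-4, 3); (1, -5) → (-1, -5); (-3, -4) → (3, -4); (1, -1) → (-1, -1)
T2 rotate counter-clockwise with cos θ = -4/5, sin θ = 3/5: (-4, 3) → (7/5, -24/5); (-1, -5) → (19/5, 17/5); (3, -4) → (0, 5); (-1, -1) → (7/5, 1/5)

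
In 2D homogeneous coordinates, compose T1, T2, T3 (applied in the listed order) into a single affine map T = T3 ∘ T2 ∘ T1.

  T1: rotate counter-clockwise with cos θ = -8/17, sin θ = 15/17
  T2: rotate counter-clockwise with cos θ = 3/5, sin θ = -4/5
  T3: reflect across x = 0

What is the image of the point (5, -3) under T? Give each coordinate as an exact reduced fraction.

T1 rotate counter-clockwise with cos θ = -8/17, sin θ = 15/17: (5, -3) → (5/17, 99/17)
T2 rotate counter-clockwise with cos θ = 3/5, sin θ = -4/5: (5/17, 99/17) → (411/85, 277/85)
T3 reflect across x = 0: (411/85, 277/85) → (-411/85, 277/85)

T(p) = (-411/85, 277/85)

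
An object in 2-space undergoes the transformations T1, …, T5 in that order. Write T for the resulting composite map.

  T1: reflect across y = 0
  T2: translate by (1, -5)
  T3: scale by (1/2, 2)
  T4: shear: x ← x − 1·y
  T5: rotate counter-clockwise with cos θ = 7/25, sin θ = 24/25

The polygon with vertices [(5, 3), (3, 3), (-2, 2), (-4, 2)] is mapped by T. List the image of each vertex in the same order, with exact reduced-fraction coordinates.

T1 reflect across y = 0: (5, 3) → (5, -3); (3, 3) → (3, -3); (-2, 2) → (-2, -2); (-4, 2) → (-4, -2)
T2 translate by (1, -5): (5, -3) → (6, -8); (3, -3) → (4, -8); (-2, -2) → (-1, -7); (-4, -2) → (-3, -7)
T3 scale by (1/2, 2): (6, -8) → (3, -16); (4, -8) → (2, -16); (-1, -7) → (-1/2, -14); (-3, -7) → (-3/2, -14)
T4 shear: x ← x − 1·y: (3, -16) → (19, -16); (2, -16) → (18, -16); (-1/2, -14) → (27/2, -14); (-3/2, -14) → (25/2, -14)
T5 rotate counter-clockwise with cos θ = 7/25, sin θ = 24/25: (19, -16) → (517/25, 344/25); (18, -16) → (102/5, 64/5); (27/2, -14) → (861/50, 226/25); (25/2, -14) → (847/50, 202/25)

image vertices: (517/25, 344/25), (102/5, 64/5), (861/50, 226/25), (847/50, 202/25)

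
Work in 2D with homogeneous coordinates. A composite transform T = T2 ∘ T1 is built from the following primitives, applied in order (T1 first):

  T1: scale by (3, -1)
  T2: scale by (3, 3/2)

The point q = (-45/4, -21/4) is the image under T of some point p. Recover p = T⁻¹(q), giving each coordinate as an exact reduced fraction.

p = (-5/4, 7/2)

T1 = [3 0 0; 0 -1 0; 0 0 1]
T2·T1 = [9 0 0; 0 -3/2 0; 0 0 1]
det M = -27/2; M⁻¹ = [1/9 0 0; 0 -2/3 0; 0 0 1]
M⁻¹ · (-45/4, -21/4)ᵀ = (-5/4, 7/2)ᵀ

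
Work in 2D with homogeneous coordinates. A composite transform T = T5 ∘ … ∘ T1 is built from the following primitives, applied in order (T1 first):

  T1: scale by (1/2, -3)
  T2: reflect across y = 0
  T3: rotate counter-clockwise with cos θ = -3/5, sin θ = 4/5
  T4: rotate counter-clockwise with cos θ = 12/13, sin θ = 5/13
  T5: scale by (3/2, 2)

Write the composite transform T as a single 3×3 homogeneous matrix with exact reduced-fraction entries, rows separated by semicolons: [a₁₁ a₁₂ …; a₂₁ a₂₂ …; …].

T = [-42/65 -297/130 0; 33/65 -336/65 0; 0 0 1]

T1 = [1/2 0 0; 0 -3 0; 0 0 1]
T2·T1 = [1/2 0 0; 0 3 0; 0 0 1]
T3·…·T1 = [-3/10 -12/5 0; 2/5 -9/5 0; 0 0 1]
T4·…·T1 = [-28/65 -99/65 0; 33/130 -168/65 0; 0 0 1]
T5·…·T1 = [-42/65 -297/130 0; 33/65 -336/65 0; 0 0 1]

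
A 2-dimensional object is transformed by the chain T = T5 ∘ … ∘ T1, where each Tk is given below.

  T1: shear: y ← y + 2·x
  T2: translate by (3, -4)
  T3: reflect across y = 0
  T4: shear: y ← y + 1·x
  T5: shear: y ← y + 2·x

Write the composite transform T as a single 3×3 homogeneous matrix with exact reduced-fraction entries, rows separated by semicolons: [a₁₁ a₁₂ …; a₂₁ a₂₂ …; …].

T = [1 0 3; 1 -1 13; 0 0 1]

T1 = [1 0 0; 2 1 0; 0 0 1]
T2·T1 = [1 0 3; 2 1 -4; 0 0 1]
T3·…·T1 = [1 0 3; -2 -1 4; 0 0 1]
T4·…·T1 = [1 0 3; -1 -1 7; 0 0 1]
T5·…·T1 = [1 0 3; 1 -1 13; 0 0 1]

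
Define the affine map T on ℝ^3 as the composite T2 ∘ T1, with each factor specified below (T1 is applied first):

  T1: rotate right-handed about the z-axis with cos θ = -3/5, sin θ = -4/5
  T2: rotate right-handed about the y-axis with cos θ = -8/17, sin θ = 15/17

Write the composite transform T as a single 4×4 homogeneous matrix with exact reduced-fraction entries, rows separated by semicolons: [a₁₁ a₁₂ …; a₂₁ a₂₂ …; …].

T = [24/85 -32/85 15/17 0; -4/5 -3/5 0 0; 9/17 -12/17 -8/17 0; 0 0 0 1]

T1 = [-3/5 4/5 0 0; -4/5 -3/5 0 0; 0 0 1 0; 0 0 0 1]
T2·T1 = [24/85 -32/85 15/17 0; -4/5 -3/5 0 0; 9/17 -12/17 -8/17 0; 0 0 0 1]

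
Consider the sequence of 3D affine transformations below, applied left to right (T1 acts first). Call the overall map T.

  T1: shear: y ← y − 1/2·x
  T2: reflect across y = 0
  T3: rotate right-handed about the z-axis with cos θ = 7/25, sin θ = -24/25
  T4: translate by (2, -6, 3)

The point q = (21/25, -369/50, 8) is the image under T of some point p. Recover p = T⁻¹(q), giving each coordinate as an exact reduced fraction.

p = (1, 2, 5)

T1 = [1 0 0 0; -1/2 1 0 0; 0 0 1 0; 0 0 0 1]
T2·T1 = [1 0 0 0; 1/2 -1 0 0; 0 0 1 0; 0 0 0 1]
T3·…·T1 = [19/25 -24/25 0 0; -41/50 -7/25 0 0; 0 0 1 0; 0 0 0 1]
T4·…·T1 = [19/25 -24/25 0 2; -41/50 -7/25 0 -6; 0 0 1 3; 0 0 0 1]
det M = -1; M⁻¹ = [7/25 -24/25 0 -158/25; -41/50 -19/25 0 -73/25; 0 0 1 -3; 0 0 0 1]
M⁻¹ · (21/25, -369/50, 8)ᵀ = (1, 2, 5)ᵀ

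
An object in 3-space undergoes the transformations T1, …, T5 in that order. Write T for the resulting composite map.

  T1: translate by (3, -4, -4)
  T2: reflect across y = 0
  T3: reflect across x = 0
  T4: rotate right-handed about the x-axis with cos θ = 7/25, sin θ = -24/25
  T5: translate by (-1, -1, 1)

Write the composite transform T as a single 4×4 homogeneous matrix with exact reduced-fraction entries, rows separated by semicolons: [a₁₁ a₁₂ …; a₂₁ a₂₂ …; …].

T = [-1 0 0 -4; 0 -7/25 24/25 -93/25; 0 24/25 7/25 -99/25; 0 0 0 1]

T1 = [1 0 0 3; 0 1 0 -4; 0 0 1 -4; 0 0 0 1]
T2·T1 = [1 0 0 3; 0 -1 0 4; 0 0 1 -4; 0 0 0 1]
T3·…·T1 = [-1 0 0 -3; 0 -1 0 4; 0 0 1 -4; 0 0 0 1]
T4·…·T1 = [-1 0 0 -3; 0 -7/25 24/25 -68/25; 0 24/25 7/25 -124/25; 0 0 0 1]
T5·…·T1 = [-1 0 0 -4; 0 -7/25 24/25 -93/25; 0 24/25 7/25 -99/25; 0 0 0 1]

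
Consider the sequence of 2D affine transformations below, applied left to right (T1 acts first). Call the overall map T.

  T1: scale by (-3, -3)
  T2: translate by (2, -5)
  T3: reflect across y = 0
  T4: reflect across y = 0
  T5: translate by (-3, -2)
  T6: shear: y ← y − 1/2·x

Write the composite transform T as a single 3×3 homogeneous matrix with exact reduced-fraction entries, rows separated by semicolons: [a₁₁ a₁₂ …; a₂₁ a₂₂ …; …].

T = [-3 0 -1; 3/2 -3 -13/2; 0 0 1]

T1 = [-3 0 0; 0 -3 0; 0 0 1]
T2·T1 = [-3 0 2; 0 -3 -5; 0 0 1]
T3·…·T1 = [-3 0 2; 0 3 5; 0 0 1]
T4·…·T1 = [-3 0 2; 0 -3 -5; 0 0 1]
T5·…·T1 = [-3 0 -1; 0 -3 -7; 0 0 1]
T6·…·T1 = [-3 0 -1; 3/2 -3 -13/2; 0 0 1]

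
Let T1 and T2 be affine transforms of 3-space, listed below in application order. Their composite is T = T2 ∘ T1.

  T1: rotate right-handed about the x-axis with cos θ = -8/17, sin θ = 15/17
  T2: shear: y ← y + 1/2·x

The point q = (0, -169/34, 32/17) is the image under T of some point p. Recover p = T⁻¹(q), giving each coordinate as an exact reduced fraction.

p = (0, 4, 7/2)

T1 = [1 0 0 0; 0 -8/17 -15/17 0; 0 15/17 -8/17 0; 0 0 0 1]
T2·T1 = [1 0 0 0; 1/2 -8/17 -15/17 0; 0 15/17 -8/17 0; 0 0 0 1]
det M = 1; M⁻¹ = [1 0 0 0; 4/17 -8/17 15/17 0; 15/34 -15/17 -8/17 0; 0 0 0 1]
M⁻¹ · (0, -169/34, 32/17)ᵀ = (0, 4, 7/2)ᵀ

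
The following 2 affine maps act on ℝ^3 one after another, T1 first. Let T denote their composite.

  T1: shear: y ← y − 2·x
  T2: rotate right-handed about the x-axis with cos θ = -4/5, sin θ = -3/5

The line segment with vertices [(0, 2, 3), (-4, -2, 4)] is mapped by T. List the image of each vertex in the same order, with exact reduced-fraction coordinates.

image vertices: (0, 1/5, -18/5), (-4, -12/5, -34/5)

T1 shear: y ← y − 2·x: (0, 2, 3) → (0, 2, 3); (-4, -2, 4) → (-4, 6, 4)
T2 rotate right-handed about the x-axis with cos θ = -4/5, sin θ = -3/5: (0, 2, 3) → (0, 1/5, -18/5); (-4, 6, 4) → (-4, -12/5, -34/5)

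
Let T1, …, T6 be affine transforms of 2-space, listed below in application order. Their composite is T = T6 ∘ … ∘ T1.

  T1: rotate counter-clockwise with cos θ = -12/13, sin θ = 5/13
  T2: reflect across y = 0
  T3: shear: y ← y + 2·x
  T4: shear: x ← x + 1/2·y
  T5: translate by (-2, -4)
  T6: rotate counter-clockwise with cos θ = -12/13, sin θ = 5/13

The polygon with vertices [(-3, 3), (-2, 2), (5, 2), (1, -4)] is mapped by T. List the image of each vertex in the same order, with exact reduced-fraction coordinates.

T1 rotate counter-clockwise with cos θ = -12/13, sin θ = 5/13: (-3, 3) → (21/13, -51/13); (-2, 2) → (14/13, -34/13); (5, 2) → (-70/13, 1/13); (1, -4) → (8/13, 53/13)
T2 reflect across y = 0: (21/13, -51/13) → (21/13, 51/13); (14/13, -34/13) → (14/13, 34/13); (-70/13, 1/13) → (-70/13, -1/13); (8/13, 53/13) → (8/13, -53/13)
T3 shear: y ← y + 2·x: (21/13, 51/13) → (21/13, 93/13); (14/13, 34/13) → (14/13, 62/13); (-70/13, -1/13) → (-70/13, -141/13); (8/13, -53/13) → (8/13, -37/13)
T4 shear: x ← x + 1/2·y: (21/13, 93/13) → (135/26, 93/13); (14/13, 62/13) → (45/13, 62/13); (-70/13, -141/13) → (-281/26, -141/13); (8/13, -37/13) → (-21/26, -37/13)
T5 translate by (-2, -4): (135/26, 93/13) → (83/26, 41/13); (45/13, 62/13) → (19/13, 10/13); (-281/26, -141/13) → (-333/26, -193/13); (-21/26, -37/13) → (-73/26, -89/13)
T6 rotate counter-clockwise with cos θ = -12/13, sin θ = 5/13: (83/26, 41/13) → (-703/169, -569/338); (19/13, 10/13) → (-278/169, -25/169); (-333/26, -193/13) → (2963/169, 2967/338); (-73/26, -89/13) → (883/169, 1771/338)

image vertices: (-703/169, -569/338), (-278/169, -25/169), (2963/169, 2967/338), (883/169, 1771/338)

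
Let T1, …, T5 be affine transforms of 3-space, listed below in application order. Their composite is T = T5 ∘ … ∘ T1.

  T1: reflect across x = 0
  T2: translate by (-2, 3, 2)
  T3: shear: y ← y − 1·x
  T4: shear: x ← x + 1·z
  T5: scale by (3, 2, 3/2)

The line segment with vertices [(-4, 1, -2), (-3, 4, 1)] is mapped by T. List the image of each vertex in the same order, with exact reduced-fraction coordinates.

image vertices: (6, 4, 0), (12, 12, 9/2)

T1 reflect across x = 0: (-4, 1, -2) → (4, 1, -2); (-3, 4, 1) → (3, 4, 1)
T2 translate by (-2, 3, 2): (4, 1, -2) → (2, 4, 0); (3, 4, 1) → (1, 7, 3)
T3 shear: y ← y − 1·x: (2, 4, 0) → (2, 2, 0); (1, 7, 3) → (1, 6, 3)
T4 shear: x ← x + 1·z: (2, 2, 0) → (2, 2, 0); (1, 6, 3) → (4, 6, 3)
T5 scale by (3, 2, 3/2): (2, 2, 0) → (6, 4, 0); (4, 6, 3) → (12, 12, 9/2)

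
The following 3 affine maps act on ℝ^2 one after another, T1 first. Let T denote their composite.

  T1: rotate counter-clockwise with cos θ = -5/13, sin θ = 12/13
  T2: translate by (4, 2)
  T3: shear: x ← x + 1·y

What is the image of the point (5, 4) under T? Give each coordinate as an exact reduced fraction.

T(p) = (45/13, 66/13)

T1 rotate counter-clockwise with cos θ = -5/13, sin θ = 12/13: (5, 4) → (-73/13, 40/13)
T2 translate by (4, 2): (-73/13, 40/13) → (-21/13, 66/13)
T3 shear: x ← x + 1·y: (-21/13, 66/13) → (45/13, 66/13)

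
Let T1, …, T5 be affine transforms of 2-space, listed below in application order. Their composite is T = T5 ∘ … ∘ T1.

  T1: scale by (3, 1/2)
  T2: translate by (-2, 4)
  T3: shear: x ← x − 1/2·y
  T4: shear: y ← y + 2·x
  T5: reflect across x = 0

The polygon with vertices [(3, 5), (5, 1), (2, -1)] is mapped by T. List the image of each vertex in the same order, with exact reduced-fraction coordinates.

T1 scale by (3, 1/2): (3, 5) → (9, 5/2); (5, 1) → (15, 1/2); (2, -1) → (6, -1/2)
T2 translate by (-2, 4): (9, 5/2) → (7, 13/2); (15, 1/2) → (13, 9/2); (6, -1/2) → (4, 7/2)
T3 shear: x ← x − 1/2·y: (7, 13/2) → (15/4, 13/2); (13, 9/2) → (43/4, 9/2); (4, 7/2) → (9/4, 7/2)
T4 shear: y ← y + 2·x: (15/4, 13/2) → (15/4, 14); (43/4, 9/2) → (43/4, 26); (9/4, 7/2) → (9/4, 8)
T5 reflect across x = 0: (15/4, 14) → (-15/4, 14); (43/4, 26) → (-43/4, 26); (9/4, 8) → (-9/4, 8)

image vertices: (-15/4, 14), (-43/4, 26), (-9/4, 8)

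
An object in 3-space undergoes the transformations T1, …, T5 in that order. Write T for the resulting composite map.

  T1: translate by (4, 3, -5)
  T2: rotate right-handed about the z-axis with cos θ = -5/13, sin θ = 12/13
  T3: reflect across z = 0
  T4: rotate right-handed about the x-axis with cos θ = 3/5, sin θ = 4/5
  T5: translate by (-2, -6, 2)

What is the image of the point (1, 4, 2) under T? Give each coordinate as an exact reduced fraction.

T(p) = (-135/13, -471/65, 347/65)

T1 translate by (4, 3, -5): (1, 4, 2) → (5, 7, -3)
T2 rotate right-handed about the z-axis with cos θ = -5/13, sin θ = 12/13: (5, 7, -3) → (-109/13, 25/13, -3)
T3 reflect across z = 0: (-109/13, 25/13, -3) → (-109/13, 25/13, 3)
T4 rotate right-handed about the x-axis with cos θ = 3/5, sin θ = 4/5: (-109/13, 25/13, 3) → (-109/13, -81/65, 217/65)
T5 translate by (-2, -6, 2): (-109/13, -81/65, 217/65) → (-135/13, -471/65, 347/65)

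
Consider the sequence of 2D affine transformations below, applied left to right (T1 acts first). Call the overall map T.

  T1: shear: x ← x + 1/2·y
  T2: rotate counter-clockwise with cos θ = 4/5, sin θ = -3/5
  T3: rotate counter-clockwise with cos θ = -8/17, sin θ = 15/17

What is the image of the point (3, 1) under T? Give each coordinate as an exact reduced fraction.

T(p) = (-77/170, 307/85)

T1 shear: x ← x + 1/2·y: (3, 1) → (7/2, 1)
T2 rotate counter-clockwise with cos θ = 4/5, sin θ = -3/5: (7/2, 1) → (17/5, -13/10)
T3 rotate counter-clockwise with cos θ = -8/17, sin θ = 15/17: (17/5, -13/10) → (-77/170, 307/85)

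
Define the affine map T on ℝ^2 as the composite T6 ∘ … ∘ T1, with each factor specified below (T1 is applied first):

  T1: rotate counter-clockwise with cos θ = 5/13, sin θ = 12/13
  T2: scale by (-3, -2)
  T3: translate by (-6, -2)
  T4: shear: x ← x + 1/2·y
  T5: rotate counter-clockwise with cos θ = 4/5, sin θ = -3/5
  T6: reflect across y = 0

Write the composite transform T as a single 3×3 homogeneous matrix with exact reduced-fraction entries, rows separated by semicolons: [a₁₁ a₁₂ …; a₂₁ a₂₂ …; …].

T1 = [5/13 -12/13 0; 12/13 5/13 0; 0 0 1]
T2·T1 = [-15/13 36/13 0; -24/13 -10/13 0; 0 0 1]
T3·…·T1 = [-15/13 36/13 -6; -24/13 -10/13 -2; 0 0 1]
T4·…·T1 = [-27/13 31/13 -7; -24/13 -10/13 -2; 0 0 1]
T5·…·T1 = [-36/13 94/65 -34/5; -3/13 -133/65 13/5; 0 0 1]
T6·…·T1 = [-36/13 94/65 -34/5; 3/13 133/65 -13/5; 0 0 1]

T = [-36/13 94/65 -34/5; 3/13 133/65 -13/5; 0 0 1]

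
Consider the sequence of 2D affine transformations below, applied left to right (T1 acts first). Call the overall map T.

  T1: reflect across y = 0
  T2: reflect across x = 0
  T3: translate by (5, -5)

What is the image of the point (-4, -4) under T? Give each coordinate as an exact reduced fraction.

T1 reflect across y = 0: (-4, -4) → (-4, 4)
T2 reflect across x = 0: (-4, 4) → (4, 4)
T3 translate by (5, -5): (4, 4) → (9, -1)

T(p) = (9, -1)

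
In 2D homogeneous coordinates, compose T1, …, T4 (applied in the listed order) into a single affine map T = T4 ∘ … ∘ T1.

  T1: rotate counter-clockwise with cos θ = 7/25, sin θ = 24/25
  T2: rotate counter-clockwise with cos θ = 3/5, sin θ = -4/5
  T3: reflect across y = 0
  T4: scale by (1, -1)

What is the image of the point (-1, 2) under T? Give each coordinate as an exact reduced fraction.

T1 rotate counter-clockwise with cos θ = 7/25, sin θ = 24/25: (-1, 2) → (-11/5, -2/5)
T2 rotate counter-clockwise with cos θ = 3/5, sin θ = -4/5: (-11/5, -2/5) → (-41/25, 38/25)
T3 reflect across y = 0: (-41/25, 38/25) → (-41/25, -38/25)
T4 scale by (1, -1): (-41/25, -38/25) → (-41/25, 38/25)

T(p) = (-41/25, 38/25)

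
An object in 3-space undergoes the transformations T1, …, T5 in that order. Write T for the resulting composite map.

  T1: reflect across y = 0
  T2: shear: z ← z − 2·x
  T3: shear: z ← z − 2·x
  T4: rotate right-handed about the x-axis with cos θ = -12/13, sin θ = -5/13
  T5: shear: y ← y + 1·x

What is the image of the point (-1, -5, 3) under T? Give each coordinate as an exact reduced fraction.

T1 reflect across y = 0: (-1, -5, 3) → (-1, 5, 3)
T2 shear: z ← z − 2·x: (-1, 5, 3) → (-1, 5, 5)
T3 shear: z ← z − 2·x: (-1, 5, 5) → (-1, 5, 7)
T4 rotate right-handed about the x-axis with cos θ = -12/13, sin θ = -5/13: (-1, 5, 7) → (-1, -25/13, -109/13)
T5 shear: y ← y + 1·x: (-1, -25/13, -109/13) → (-1, -38/13, -109/13)

T(p) = (-1, -38/13, -109/13)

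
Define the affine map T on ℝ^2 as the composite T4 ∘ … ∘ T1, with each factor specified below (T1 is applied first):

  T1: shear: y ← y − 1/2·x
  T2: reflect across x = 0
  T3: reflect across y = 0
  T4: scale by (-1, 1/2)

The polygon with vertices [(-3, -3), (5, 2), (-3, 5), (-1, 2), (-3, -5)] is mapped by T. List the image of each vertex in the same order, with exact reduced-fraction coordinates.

image vertices: (-3, 3/4), (5, 1/4), (-3, -13/4), (-1, -5/4), (-3, 7/4)

T1 shear: y ← y − 1/2·x: (-3, -3) → (-3, -3/2); (5, 2) → (5, -1/2); (-3, 5) → (-3, 13/2); (-1, 2) → (-1, 5/2); (-3, -5) → (-3, -7/2)
T2 reflect across x = 0: (-3, -3/2) → (3, -3/2); (5, -1/2) → (-5, -1/2); (-3, 13/2) → (3, 13/2); (-1, 5/2) → (1, 5/2); (-3, -7/2) → (3, -7/2)
T3 reflect across y = 0: (3, -3/2) → (3, 3/2); (-5, -1/2) → (-5, 1/2); (3, 13/2) → (3, -13/2); (1, 5/2) → (1, -5/2); (3, -7/2) → (3, 7/2)
T4 scale by (-1, 1/2): (3, 3/2) → (-3, 3/4); (-5, 1/2) → (5, 1/4); (3, -13/2) → (-3, -13/4); (1, -5/2) → (-1, -5/4); (3, 7/2) → (-3, 7/4)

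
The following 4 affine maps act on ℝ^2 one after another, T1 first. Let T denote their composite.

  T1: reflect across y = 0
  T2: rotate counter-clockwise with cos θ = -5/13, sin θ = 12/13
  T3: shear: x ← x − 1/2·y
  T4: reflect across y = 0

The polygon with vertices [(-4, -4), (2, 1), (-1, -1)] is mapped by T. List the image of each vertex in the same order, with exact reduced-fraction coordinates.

T1 reflect across y = 0: (-4, -4) → (-4, 4); (2, 1) → (2, -1); (-1, -1) → (-1, 1)
T2 rotate counter-clockwise with cos θ = -5/13, sin θ = 12/13: (-4, 4) → (-28/13, -68/13); (2, -1) → (2/13, 29/13); (-1, 1) → (-7/13, -17/13)
T3 shear: x ← x − 1/2·y: (-28/13, -68/13) → (6/13, -68/13); (2/13, 29/13) → (-25/26, 29/13); (-7/13, -17/13) → (3/26, -17/13)
T4 reflect across y = 0: (6/13, -68/13) → (6/13, 68/13); (-25/26, 29/13) → (-25/26, -29/13); (3/26, -17/13) → (3/26, 17/13)

image vertices: (6/13, 68/13), (-25/26, -29/13), (3/26, 17/13)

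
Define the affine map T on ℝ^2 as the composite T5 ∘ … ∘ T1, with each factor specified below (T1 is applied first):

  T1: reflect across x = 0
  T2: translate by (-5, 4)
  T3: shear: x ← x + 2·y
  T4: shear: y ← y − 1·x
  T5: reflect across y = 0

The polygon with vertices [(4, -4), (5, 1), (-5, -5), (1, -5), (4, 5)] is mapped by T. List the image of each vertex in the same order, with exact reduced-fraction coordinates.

image vertices: (-9, -9), (0, -5), (-2, -1), (-8, -7), (9, 0)

T1 reflect across x = 0: (4, -4) → (-4, -4); (5, 1) → (-5, 1); (-5, -5) → (5, -5); (1, -5) → (-1, -5); (4, 5) → (-4, 5)
T2 translate by (-5, 4): (-4, -4) → (-9, 0); (-5, 1) → (-10, 5); (5, -5) → (0, -1); (-1, -5) → (-6, -1); (-4, 5) → (-9, 9)
T3 shear: x ← x + 2·y: (-9, 0) → (-9, 0); (-10, 5) → (0, 5); (0, -1) → (-2, -1); (-6, -1) → (-8, -1); (-9, 9) → (9, 9)
T4 shear: y ← y − 1·x: (-9, 0) → (-9, 9); (0, 5) → (0, 5); (-2, -1) → (-2, 1); (-8, -1) → (-8, 7); (9, 9) → (9, 0)
T5 reflect across y = 0: (-9, 9) → (-9, -9); (0, 5) → (0, -5); (-2, 1) → (-2, -1); (-8, 7) → (-8, -7); (9, 0) → (9, 0)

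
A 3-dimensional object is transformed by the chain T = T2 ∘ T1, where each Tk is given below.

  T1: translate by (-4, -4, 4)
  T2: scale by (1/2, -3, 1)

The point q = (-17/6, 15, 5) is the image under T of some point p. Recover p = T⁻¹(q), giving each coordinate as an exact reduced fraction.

T1 = [1 0 0 -4; 0 1 0 -4; 0 0 1 4; 0 0 0 1]
T2·T1 = [1/2 0 0 -2; 0 -3 0 12; 0 0 1 4; 0 0 0 1]
det M = -3/2; M⁻¹ = [2 0 0 4; 0 -1/3 0 4; 0 0 1 -4; 0 0 0 1]
M⁻¹ · (-17/6, 15, 5)ᵀ = (-5/3, -1, 1)ᵀ

p = (-5/3, -1, 1)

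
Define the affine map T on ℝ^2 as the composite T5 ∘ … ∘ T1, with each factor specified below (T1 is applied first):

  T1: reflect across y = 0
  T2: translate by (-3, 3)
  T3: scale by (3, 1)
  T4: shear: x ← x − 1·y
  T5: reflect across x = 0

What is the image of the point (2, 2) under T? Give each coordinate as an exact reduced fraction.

T(p) = (4, 1)

T1 reflect across y = 0: (2, 2) → (2, -2)
T2 translate by (-3, 3): (2, -2) → (-1, 1)
T3 scale by (3, 1): (-1, 1) → (-3, 1)
T4 shear: x ← x − 1·y: (-3, 1) → (-4, 1)
T5 reflect across x = 0: (-4, 1) → (4, 1)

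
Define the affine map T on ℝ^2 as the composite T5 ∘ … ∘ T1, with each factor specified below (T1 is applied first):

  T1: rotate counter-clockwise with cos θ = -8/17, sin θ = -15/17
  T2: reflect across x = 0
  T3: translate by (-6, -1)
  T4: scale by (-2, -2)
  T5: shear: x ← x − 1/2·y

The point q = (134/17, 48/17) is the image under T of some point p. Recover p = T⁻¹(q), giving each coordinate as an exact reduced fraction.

T1 = [-8/17 15/17 0; -15/17 -8/17 0; 0 0 1]
T2·T1 = [8/17 -15/17 0; -15/17 -8/17 0; 0 0 1]
T3·…·T1 = [8/17 -15/17 -6; -15/17 -8/17 -1; 0 0 1]
T4·…·T1 = [-16/17 30/17 12; 30/17 16/17 2; 0 0 1]
T5·…·T1 = [-31/17 22/17 11; 30/17 16/17 2; 0 0 1]
det M = -4; M⁻¹ = [-4/17 11/34 33/17; 15/34 31/68 -98/17; 0 0 1]
M⁻¹ · (134/17, 48/17)ᵀ = (1, -1)ᵀ

p = (1, -1)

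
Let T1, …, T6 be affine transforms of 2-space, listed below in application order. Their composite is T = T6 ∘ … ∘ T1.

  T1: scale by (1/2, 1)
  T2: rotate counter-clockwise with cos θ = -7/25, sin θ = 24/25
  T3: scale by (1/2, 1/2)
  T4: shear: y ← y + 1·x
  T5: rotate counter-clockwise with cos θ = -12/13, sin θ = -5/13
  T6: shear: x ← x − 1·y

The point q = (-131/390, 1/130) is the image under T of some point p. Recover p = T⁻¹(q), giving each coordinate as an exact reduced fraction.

p = (-2, -1/3)

T1 = [1/2 0 0; 0 1 0; 0 0 1]
T2·T1 = [-7/50 -24/25 0; 12/25 -7/25 0; 0 0 1]
T3·…·T1 = [-7/100 -12/25 0; 6/25 -7/50 0; 0 0 1]
T4·…·T1 = [-7/100 -12/25 0; 17/100 -31/50 0; 0 0 1]
T5·…·T1 = [13/100 133/650 0; -13/100 246/325 0; 0 0 1]
T6·…·T1 = [13/50 -359/650 0; -13/100 246/325 0; 0 0 1]
det M = 1/8; M⁻¹ = [1968/325 1436/325 0; 26/25 52/25 0; 0 0 1]
M⁻¹ · (-131/390, 1/130)ᵀ = (-2, -1/3)ᵀ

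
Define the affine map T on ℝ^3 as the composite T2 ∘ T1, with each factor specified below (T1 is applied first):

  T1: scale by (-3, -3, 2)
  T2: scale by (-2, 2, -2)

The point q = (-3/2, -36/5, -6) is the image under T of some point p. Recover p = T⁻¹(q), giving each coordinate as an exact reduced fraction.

T1 = [-3 0 0 0; 0 -3 0 0; 0 0 2 0; 0 0 0 1]
T2·T1 = [6 0 0 0; 0 -6 0 0; 0 0 -4 0; 0 0 0 1]
det M = 144; M⁻¹ = [1/6 0 0 0; 0 -1/6 0 0; 0 0 -1/4 0; 0 0 0 1]
M⁻¹ · (-3/2, -36/5, -6)ᵀ = (-1/4, 6/5, 3/2)ᵀ

p = (-1/4, 6/5, 3/2)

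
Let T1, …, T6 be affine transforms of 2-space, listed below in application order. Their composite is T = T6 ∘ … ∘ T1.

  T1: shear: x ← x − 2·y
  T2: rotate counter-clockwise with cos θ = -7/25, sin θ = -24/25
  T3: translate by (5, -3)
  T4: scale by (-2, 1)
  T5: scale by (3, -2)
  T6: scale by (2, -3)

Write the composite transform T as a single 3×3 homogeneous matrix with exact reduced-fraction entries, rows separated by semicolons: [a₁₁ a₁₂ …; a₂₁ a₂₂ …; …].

T = [84/25 -456/25 -60; -144/25 246/25 -18; 0 0 1]

T1 = [1 -2 0; 0 1 0; 0 0 1]
T2·T1 = [-7/25 38/25 0; -24/25 41/25 0; 0 0 1]
T3·…·T1 = [-7/25 38/25 5; -24/25 41/25 -3; 0 0 1]
T4·…·T1 = [14/25 -76/25 -10; -24/25 41/25 -3; 0 0 1]
T5·…·T1 = [42/25 -228/25 -30; 48/25 -82/25 6; 0 0 1]
T6·…·T1 = [84/25 -456/25 -60; -144/25 246/25 -18; 0 0 1]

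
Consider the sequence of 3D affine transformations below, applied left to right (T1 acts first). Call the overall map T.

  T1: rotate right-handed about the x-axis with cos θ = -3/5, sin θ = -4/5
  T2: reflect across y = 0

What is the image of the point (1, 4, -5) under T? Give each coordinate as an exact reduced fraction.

T(p) = (1, 32/5, -1/5)

T1 rotate right-handed about the x-axis with cos θ = -3/5, sin θ = -4/5: (1, 4, -5) → (1, -32/5, -1/5)
T2 reflect across y = 0: (1, -32/5, -1/5) → (1, 32/5, -1/5)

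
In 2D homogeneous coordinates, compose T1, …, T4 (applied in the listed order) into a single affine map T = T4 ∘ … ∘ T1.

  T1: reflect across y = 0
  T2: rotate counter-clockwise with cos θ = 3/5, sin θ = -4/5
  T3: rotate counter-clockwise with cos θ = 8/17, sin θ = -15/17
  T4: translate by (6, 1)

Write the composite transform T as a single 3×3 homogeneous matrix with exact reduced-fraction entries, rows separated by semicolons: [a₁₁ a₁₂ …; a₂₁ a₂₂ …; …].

T1 = [1 0 0; 0 -1 0; 0 0 1]
T2·T1 = [3/5 -4/5 0; -4/5 -3/5 0; 0 0 1]
T3·…·T1 = [-36/85 -77/85 0; -77/85 36/85 0; 0 0 1]
T4·…·T1 = [-36/85 -77/85 6; -77/85 36/85 1; 0 0 1]

T = [-36/85 -77/85 6; -77/85 36/85 1; 0 0 1]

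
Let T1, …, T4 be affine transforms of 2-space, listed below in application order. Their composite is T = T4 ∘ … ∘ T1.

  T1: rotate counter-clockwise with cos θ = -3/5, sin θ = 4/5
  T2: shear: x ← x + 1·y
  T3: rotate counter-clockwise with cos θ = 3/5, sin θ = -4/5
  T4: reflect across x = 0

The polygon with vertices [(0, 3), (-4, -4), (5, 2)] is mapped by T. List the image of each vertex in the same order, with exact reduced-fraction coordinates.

T1 rotate counter-clockwise with cos θ = -3/5, sin θ = 4/5: (0, 3) → (-12/5, -9/5); (-4, -4) → (28/5, -4/5); (5, 2) → (-23/5, 14/5)
T2 shear: x ← x + 1·y: (-12/5, -9/5) → (-21/5, -9/5); (28/5, -4/5) → (24/5, -4/5); (-23/5, 14/5) → (-9/5, 14/5)
T3 rotate counter-clockwise with cos θ = 3/5, sin θ = -4/5: (-21/5, -9/5) → (-99/25, 57/25); (24/5, -4/5) → (56/25, -108/25); (-9/5, 14/5) → (29/25, 78/25)
T4 reflect across x = 0: (-99/25, 57/25) → (99/25, 57/25); (56/25, -108/25) → (-56/25, -108/25); (29/25, 78/25) → (-29/25, 78/25)

image vertices: (99/25, 57/25), (-56/25, -108/25), (-29/25, 78/25)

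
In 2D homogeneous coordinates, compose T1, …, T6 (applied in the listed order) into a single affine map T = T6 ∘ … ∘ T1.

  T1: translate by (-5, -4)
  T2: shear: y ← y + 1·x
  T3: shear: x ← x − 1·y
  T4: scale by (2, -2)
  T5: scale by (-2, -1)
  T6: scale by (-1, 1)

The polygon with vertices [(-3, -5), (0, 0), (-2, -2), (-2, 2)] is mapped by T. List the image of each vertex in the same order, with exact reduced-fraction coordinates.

image vertices: (36, -34), (16, -18), (24, -26), (8, -18)

T1 translate by (-5, -4): (-3, -5) → (-8, -9); (0, 0) → (-5, -4); (-2, -2) → (-7, -6); (-2, 2) → (-7, -2)
T2 shear: y ← y + 1·x: (-8, -9) → (-8, -17); (-5, -4) → (-5, -9); (-7, -6) → (-7, -13); (-7, -2) → (-7, -9)
T3 shear: x ← x − 1·y: (-8, -17) → (9, -17); (-5, -9) → (4, -9); (-7, -13) → (6, -13); (-7, -9) → (2, -9)
T4 scale by (2, -2): (9, -17) → (18, 34); (4, -9) → (8, 18); (6, -13) → (12, 26); (2, -9) → (4, 18)
T5 scale by (-2, -1): (18, 34) → (-36, -34); (8, 18) → (-16, -18); (12, 26) → (-24, -26); (4, 18) → (-8, -18)
T6 scale by (-1, 1): (-36, -34) → (36, -34); (-16, -18) → (16, -18); (-24, -26) → (24, -26); (-8, -18) → (8, -18)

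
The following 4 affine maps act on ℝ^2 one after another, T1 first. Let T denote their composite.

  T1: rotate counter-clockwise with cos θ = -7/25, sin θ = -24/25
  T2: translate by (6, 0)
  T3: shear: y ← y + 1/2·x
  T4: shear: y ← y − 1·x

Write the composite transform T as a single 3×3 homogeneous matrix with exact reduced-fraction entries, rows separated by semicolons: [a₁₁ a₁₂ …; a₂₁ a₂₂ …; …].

T = [-7/25 24/25 6; -41/50 -19/25 -3; 0 0 1]

T1 = [-7/25 24/25 0; -24/25 -7/25 0; 0 0 1]
T2·T1 = [-7/25 24/25 6; -24/25 -7/25 0; 0 0 1]
T3·…·T1 = [-7/25 24/25 6; -11/10 1/5 3; 0 0 1]
T4·…·T1 = [-7/25 24/25 6; -41/50 -19/25 -3; 0 0 1]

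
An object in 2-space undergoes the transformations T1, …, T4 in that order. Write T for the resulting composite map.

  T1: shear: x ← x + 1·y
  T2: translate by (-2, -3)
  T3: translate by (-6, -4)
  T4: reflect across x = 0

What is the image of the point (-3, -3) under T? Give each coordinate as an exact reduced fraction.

T(p) = (14, -10)

T1 shear: x ← x + 1·y: (-3, -3) → (-6, -3)
T2 translate by (-2, -3): (-6, -3) → (-8, -6)
T3 translate by (-6, -4): (-8, -6) → (-14, -10)
T4 reflect across x = 0: (-14, -10) → (14, -10)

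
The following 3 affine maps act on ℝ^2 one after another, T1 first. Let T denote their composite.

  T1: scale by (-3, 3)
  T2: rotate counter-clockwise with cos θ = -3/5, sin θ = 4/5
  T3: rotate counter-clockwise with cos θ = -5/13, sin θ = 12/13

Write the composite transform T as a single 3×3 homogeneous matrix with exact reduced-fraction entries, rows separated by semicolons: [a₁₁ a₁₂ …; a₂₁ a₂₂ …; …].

T1 = [-3 0 0; 0 3 0; 0 0 1]
T2·T1 = [9/5 -12/5 0; -12/5 -9/5 0; 0 0 1]
T3·…·T1 = [99/65 168/65 0; 168/65 -99/65 0; 0 0 1]

T = [99/65 168/65 0; 168/65 -99/65 0; 0 0 1]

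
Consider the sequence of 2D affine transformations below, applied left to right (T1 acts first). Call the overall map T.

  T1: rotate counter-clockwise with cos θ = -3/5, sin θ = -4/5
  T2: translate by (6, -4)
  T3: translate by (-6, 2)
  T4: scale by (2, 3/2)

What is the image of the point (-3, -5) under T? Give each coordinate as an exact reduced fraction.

T1 rotate counter-clockwise with cos θ = -3/5, sin θ = -4/5: (-3, -5) → (-11/5, 27/5)
T2 translate by (6, -4): (-11/5, 27/5) → (19/5, 7/5)
T3 translate by (-6, 2): (19/5, 7/5) → (-11/5, 17/5)
T4 scale by (2, 3/2): (-11/5, 17/5) → (-22/5, 51/10)

T(p) = (-22/5, 51/10)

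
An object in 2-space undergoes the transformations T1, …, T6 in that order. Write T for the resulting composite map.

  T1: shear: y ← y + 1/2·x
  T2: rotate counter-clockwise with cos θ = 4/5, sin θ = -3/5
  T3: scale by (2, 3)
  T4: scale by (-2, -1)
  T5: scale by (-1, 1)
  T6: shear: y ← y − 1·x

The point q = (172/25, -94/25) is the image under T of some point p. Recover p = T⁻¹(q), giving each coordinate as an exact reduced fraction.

p = (2, -4/5)

T1 = [1 0 0; 1/2 1 0; 0 0 1]
T2·T1 = [11/10 3/5 0; -1/5 4/5 0; 0 0 1]
T3·…·T1 = [11/5 6/5 0; -3/5 12/5 0; 0 0 1]
T4·…·T1 = [-22/5 -12/5 0; 3/5 -12/5 0; 0 0 1]
T5·…·T1 = [22/5 12/5 0; 3/5 -12/5 0; 0 0 1]
T6·…·T1 = [22/5 12/5 0; -19/5 -24/5 0; 0 0 1]
det M = -12; M⁻¹ = [2/5 1/5 0; -19/60 -11/30 0; 0 0 1]
M⁻¹ · (172/25, -94/25)ᵀ = (2, -4/5)ᵀ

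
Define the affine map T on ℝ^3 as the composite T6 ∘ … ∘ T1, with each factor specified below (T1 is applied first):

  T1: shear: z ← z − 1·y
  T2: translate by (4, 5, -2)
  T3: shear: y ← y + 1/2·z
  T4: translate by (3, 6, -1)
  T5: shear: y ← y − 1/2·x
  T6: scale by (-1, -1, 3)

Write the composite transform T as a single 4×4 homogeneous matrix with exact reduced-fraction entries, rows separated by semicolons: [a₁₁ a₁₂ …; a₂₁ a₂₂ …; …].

T = [-1 0 0 -7; 1/2 -1/2 -1/2 -13/2; 0 -3 3 -9; 0 0 0 1]

T1 = [1 0 0 0; 0 1 0 0; 0 -1 1 0; 0 0 0 1]
T2·T1 = [1 0 0 4; 0 1 0 5; 0 -1 1 -2; 0 0 0 1]
T3·…·T1 = [1 0 0 4; 0 1/2 1/2 4; 0 -1 1 -2; 0 0 0 1]
T4·…·T1 = [1 0 0 7; 0 1/2 1/2 10; 0 -1 1 -3; 0 0 0 1]
T5·…·T1 = [1 0 0 7; -1/2 1/2 1/2 13/2; 0 -1 1 -3; 0 0 0 1]
T6·…·T1 = [-1 0 0 -7; 1/2 -1/2 -1/2 -13/2; 0 -3 3 -9; 0 0 0 1]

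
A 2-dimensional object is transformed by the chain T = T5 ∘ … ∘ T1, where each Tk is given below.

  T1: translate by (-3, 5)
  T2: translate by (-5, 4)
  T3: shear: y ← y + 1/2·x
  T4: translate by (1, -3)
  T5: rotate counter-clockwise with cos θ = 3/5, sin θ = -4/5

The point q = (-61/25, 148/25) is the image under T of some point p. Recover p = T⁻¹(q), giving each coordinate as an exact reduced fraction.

p = (4/5, -4/5)

T1 = [1 0 -3; 0 1 5; 0 0 1]
T2·T1 = [1 0 -8; 0 1 9; 0 0 1]
T3·…·T1 = [1 0 -8; 1/2 1 5; 0 0 1]
T4·…·T1 = [1 0 -7; 1/2 1 2; 0 0 1]
T5·…·T1 = [1 4/5 -13/5; -1/2 3/5 34/5; 0 0 1]
det M = 1; M⁻¹ = [3/5 -4/5 7; 1/2 1 -11/2; 0 0 1]
M⁻¹ · (-61/25, 148/25)ᵀ = (4/5, -4/5)ᵀ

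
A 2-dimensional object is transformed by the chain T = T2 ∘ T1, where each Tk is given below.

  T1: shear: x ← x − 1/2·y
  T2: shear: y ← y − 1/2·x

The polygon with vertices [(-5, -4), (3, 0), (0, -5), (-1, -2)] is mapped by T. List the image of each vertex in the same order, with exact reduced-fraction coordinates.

image vertices: (-3, -5/2), (3, -3/2), (5/2, -25/4), (0, -2)

T1 shear: x ← x − 1/2·y: (-5, -4) → (-3, -4); (3, 0) → (3, 0); (0, -5) → (5/2, -5); (-1, -2) → (0, -2)
T2 shear: y ← y − 1/2·x: (-3, -4) → (-3, -5/2); (3, 0) → (3, -3/2); (5/2, -5) → (5/2, -25/4); (0, -2) → (0, -2)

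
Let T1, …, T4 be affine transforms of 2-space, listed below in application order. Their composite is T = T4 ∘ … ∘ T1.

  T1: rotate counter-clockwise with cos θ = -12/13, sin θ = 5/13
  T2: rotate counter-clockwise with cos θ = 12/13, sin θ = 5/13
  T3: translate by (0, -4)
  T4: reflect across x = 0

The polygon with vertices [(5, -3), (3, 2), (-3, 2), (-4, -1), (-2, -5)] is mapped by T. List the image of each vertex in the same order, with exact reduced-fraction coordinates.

image vertices: (5, -1), (3, -6), (-3, -6), (-4, -3), (-2, 1)

T1 rotate counter-clockwise with cos θ = -12/13, sin θ = 5/13: (5, -3) → (-45/13, 61/13); (3, 2) → (-46/13, -9/13); (-3, 2) → (2, -3); (-4, -1) → (53/13, -8/13); (-2, -5) → (49/13, 50/13)
T2 rotate counter-clockwise with cos θ = 12/13, sin θ = 5/13: (-45/13, 61/13) → (-5, 3); (-46/13, -9/13) → (-3, -2); (2, -3) → (3, -2); (53/13, -8/13) → (4, 1); (49/13, 50/13) → (2, 5)
T3 translate by (0, -4): (-5, 3) → (-5, -1); (-3, -2) → (-3, -6); (3, -2) → (3, -6); (4, 1) → (4, -3); (2, 5) → (2, 1)
T4 reflect across x = 0: (-5, -1) → (5, -1); (-3, -6) → (3, -6); (3, -6) → (-3, -6); (4, -3) → (-4, -3); (2, 1) → (-2, 1)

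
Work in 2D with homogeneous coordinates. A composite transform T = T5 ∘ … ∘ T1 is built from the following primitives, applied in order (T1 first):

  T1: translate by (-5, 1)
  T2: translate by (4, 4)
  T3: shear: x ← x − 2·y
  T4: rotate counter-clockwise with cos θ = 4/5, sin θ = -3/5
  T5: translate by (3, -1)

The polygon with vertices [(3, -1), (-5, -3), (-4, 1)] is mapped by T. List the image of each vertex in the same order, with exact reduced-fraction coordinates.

image vertices: (3/5, 29/5), (-19/5, 33/5), (-7, 14)

T1 translate by (-5, 1): (3, -1) → (-2, 0); (-5, -3) → (-10, -2); (-4, 1) → (-9, 2)
T2 translate by (4, 4): (-2, 0) → (2, 4); (-10, -2) → (-6, 2); (-9, 2) → (-5, 6)
T3 shear: x ← x − 2·y: (2, 4) → (-6, 4); (-6, 2) → (-10, 2); (-5, 6) → (-17, 6)
T4 rotate counter-clockwise with cos θ = 4/5, sin θ = -3/5: (-6, 4) → (-12/5, 34/5); (-10, 2) → (-34/5, 38/5); (-17, 6) → (-10, 15)
T5 translate by (3, -1): (-12/5, 34/5) → (3/5, 29/5); (-34/5, 38/5) → (-19/5, 33/5); (-10, 15) → (-7, 14)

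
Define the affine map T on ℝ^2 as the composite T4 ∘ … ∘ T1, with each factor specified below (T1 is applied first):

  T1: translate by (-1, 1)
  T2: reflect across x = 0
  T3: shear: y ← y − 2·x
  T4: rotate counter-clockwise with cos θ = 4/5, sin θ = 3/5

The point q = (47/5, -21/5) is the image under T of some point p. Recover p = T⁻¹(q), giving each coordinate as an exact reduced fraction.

p = (-4, 0)

T1 = [1 0 -1; 0 1 1; 0 0 1]
T2·T1 = [-1 0 1; 0 1 1; 0 0 1]
T3·…·T1 = [-1 0 1; 2 1 -1; 0 0 1]
T4·…·T1 = [-2 -3/5 7/5; 1 4/5 -1/5; 0 0 1]
det M = -1; M⁻¹ = [-4/5 -3/5 1; 1 2 -1; 0 0 1]
M⁻¹ · (47/5, -21/5)ᵀ = (-4, 0)ᵀ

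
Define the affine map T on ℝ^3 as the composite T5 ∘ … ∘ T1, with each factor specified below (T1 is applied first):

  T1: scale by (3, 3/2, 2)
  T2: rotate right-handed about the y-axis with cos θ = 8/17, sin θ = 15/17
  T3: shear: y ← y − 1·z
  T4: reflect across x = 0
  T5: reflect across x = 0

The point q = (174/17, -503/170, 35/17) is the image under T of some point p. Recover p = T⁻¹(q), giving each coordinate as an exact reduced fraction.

p = (1, -3/5, 5)

T1 = [3 0 0 0; 0 3/2 0 0; 0 0 2 0; 0 0 0 1]
T2·T1 = [24/17 0 30/17 0; 0 3/2 0 0; -45/17 0 16/17 0; 0 0 0 1]
T3·…·T1 = [24/17 0 30/17 0; 45/17 3/2 -16/17 0; -45/17 0 16/17 0; 0 0 0 1]
T4·…·T1 = [-24/17 0 -30/17 0; 45/17 3/2 -16/17 0; -45/17 0 16/17 0; 0 0 0 1]
T5·…·T1 = [24/17 0 30/17 0; 45/17 3/2 -16/17 0; -45/17 0 16/17 0; 0 0 0 1]
det M = 9; M⁻¹ = [8/51 0 -5/17 0; 0 2/3 2/3 0; 15/34 0 4/17 0; 0 0 0 1]
M⁻¹ · (174/17, -503/170, 35/17)ᵀ = (1, -3/5, 5)ᵀ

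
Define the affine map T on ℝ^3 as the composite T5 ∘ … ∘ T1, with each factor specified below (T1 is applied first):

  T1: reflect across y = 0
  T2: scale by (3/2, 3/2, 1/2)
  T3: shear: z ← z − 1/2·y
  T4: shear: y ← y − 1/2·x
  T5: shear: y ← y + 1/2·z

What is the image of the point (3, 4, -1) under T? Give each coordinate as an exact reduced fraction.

T(p) = (9/2, -7, 5/2)

T1 reflect across y = 0: (3, 4, -1) → (3, -4, -1)
T2 scale by (3/2, 3/2, 1/2): (3, -4, -1) → (9/2, -6, -1/2)
T3 shear: z ← z − 1/2·y: (9/2, -6, -1/2) → (9/2, -6, 5/2)
T4 shear: y ← y − 1/2·x: (9/2, -6, 5/2) → (9/2, -33/4, 5/2)
T5 shear: y ← y + 1/2·z: (9/2, -33/4, 5/2) → (9/2, -7, 5/2)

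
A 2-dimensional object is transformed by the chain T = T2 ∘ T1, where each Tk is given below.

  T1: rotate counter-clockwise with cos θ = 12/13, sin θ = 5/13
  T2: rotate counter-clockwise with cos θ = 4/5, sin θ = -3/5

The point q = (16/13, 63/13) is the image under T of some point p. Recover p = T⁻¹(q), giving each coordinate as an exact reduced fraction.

p = (0, 5)

T1 = [12/13 -5/13 0; 5/13 12/13 0; 0 0 1]
T2·T1 = [63/65 16/65 0; -16/65 63/65 0; 0 0 1]
det M = 1; M⁻¹ = [63/65 -16/65 0; 16/65 63/65 0; 0 0 1]
M⁻¹ · (16/13, 63/13)ᵀ = (0, 5)ᵀ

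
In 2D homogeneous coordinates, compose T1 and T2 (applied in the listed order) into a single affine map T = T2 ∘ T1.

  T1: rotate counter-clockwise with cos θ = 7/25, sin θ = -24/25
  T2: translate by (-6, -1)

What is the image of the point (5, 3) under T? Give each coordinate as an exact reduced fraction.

T1 rotate counter-clockwise with cos θ = 7/25, sin θ = -24/25: (5, 3) → (107/25, -99/25)
T2 translate by (-6, -1): (107/25, -99/25) → (-43/25, -124/25)

T(p) = (-43/25, -124/25)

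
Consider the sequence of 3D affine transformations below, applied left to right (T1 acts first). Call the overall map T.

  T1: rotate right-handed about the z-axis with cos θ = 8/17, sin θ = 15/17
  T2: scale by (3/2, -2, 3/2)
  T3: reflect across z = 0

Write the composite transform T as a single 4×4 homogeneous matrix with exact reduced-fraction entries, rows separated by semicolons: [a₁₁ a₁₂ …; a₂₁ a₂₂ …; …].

T1 = [8/17 -15/17 0 0; 15/17 8/17 0 0; 0 0 1 0; 0 0 0 1]
T2·T1 = [12/17 -45/34 0 0; -30/17 -16/17 0 0; 0 0 3/2 0; 0 0 0 1]
T3·…·T1 = [12/17 -45/34 0 0; -30/17 -16/17 0 0; 0 0 -3/2 0; 0 0 0 1]

T = [12/17 -45/34 0 0; -30/17 -16/17 0 0; 0 0 -3/2 0; 0 0 0 1]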